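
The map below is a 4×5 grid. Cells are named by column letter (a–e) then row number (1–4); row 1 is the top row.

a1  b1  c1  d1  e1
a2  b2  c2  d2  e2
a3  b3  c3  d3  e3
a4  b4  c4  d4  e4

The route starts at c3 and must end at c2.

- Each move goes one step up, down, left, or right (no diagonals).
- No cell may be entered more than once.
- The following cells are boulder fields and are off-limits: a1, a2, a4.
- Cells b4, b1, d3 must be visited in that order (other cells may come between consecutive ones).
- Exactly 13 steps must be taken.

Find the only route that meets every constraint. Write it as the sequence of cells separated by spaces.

c3 c4 b4 b3 b2 b1 c1 d1 e1 e2 e3 d3 d2 c2

The waypoints must appear in the order b4, b1, d3, with no cell reused.
Route from c3: down 1 to c4, left 1 to b4, up 3 to b1, right 3 to e1, down 2 to e3, left 1 to d3, up 1 to d2, left 1 to c2 — 13 moves in all.
Check: order respected (b4 at step 2, b1 at step 5, d3 at step 11); 13 moves as required.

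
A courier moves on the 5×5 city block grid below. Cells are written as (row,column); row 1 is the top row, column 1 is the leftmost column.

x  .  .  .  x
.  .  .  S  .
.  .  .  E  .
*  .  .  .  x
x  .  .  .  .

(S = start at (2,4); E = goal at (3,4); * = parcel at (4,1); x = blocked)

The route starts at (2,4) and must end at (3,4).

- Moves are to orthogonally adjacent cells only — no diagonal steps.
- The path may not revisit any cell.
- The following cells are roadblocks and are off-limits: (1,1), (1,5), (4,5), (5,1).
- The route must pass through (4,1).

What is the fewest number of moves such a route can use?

9

Any route passes through (4,1) somewhere between (2,4) and (3,4). Summing Manhattan distances along the two legs ((2,4) → (4,1) → (3,4)) gives a lower bound of 5 + 4 = 9 moves.
A route of 9 moves achieves this: (2,4) → (2,3) → (3,3) → (3,2) → (3,1) → (4,1) → (4,2) → (4,3) → (4,4) → (3,4).
Since 9 matches the lower bound, it is optimal.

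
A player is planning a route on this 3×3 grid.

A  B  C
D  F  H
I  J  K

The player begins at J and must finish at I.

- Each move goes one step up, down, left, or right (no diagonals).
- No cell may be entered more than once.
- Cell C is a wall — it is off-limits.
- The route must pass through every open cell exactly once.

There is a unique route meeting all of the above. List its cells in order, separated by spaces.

Need to visit all 8 open cells exactly once, starting at J and ending at I.
Cell A has only two open neighbours (D and B), so the path must pass straight through it: one of those is the cell it's entered from and the other is where it exits.
Route from J: right to K, up to H, left to F, up to B, left to A, 2× down (reaching I) — 7 moves in all.
Check: all 8 open cells covered.

J K H F B A D I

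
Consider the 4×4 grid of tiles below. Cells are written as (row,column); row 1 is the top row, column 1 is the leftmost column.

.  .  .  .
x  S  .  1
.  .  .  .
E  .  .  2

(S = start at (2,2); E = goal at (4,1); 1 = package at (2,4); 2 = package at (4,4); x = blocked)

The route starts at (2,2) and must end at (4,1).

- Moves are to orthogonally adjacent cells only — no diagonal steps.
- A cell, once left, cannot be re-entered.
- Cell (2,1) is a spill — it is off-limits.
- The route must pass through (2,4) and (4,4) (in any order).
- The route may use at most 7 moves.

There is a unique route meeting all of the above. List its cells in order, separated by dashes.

Any route must reach (2,4) and (4,4) and still end at (4,1) within 7 moves, so the order of the required stops is forced.
Route from (2,2): right 2 to (2,4), down 2 to (4,4), left 3 to (4,1) — 7 moves in all.
Check: all required cells visited; 7 ≤ 7 moves.

(2,2) - (2,3) - (2,4) - (3,4) - (4,4) - (4,3) - (4,2) - (4,1)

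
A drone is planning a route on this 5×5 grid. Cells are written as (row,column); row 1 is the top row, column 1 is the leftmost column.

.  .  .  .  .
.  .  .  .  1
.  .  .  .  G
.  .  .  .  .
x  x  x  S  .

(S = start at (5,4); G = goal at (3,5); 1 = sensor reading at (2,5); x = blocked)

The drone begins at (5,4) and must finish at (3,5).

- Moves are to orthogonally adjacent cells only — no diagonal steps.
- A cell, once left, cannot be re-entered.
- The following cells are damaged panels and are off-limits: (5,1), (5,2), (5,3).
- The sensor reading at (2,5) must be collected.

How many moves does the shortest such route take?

Any route passes through (2,5) somewhere between (5,4) and (3,5). Summing Manhattan distances along the two legs ((5,4) → (2,5) → (3,5)) gives a lower bound of 4 + 1 = 5 moves.
A route of 5 moves achieves this: (5,4) → (4,4) → (3,4) → (2,4) → (2,5) → (3,5).
Since 5 matches the lower bound, it is optimal.

5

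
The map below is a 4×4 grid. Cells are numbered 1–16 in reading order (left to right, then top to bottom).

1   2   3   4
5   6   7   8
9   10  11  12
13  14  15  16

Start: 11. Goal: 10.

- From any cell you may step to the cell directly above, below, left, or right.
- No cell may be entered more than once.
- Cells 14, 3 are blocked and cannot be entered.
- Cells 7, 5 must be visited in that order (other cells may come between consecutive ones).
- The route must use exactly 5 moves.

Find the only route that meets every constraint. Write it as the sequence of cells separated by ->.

11 -> 7 -> 6 -> 5 -> 9 -> 10

The waypoints must appear in the order 7, 5, with no cell reused.
Route from 11: up 1 to 7, left 2 to 5, down 1 to 9, right 1 to 10 — 5 moves in all.
Check: order respected (7 at step 1, 5 at step 3); 5 moves as required.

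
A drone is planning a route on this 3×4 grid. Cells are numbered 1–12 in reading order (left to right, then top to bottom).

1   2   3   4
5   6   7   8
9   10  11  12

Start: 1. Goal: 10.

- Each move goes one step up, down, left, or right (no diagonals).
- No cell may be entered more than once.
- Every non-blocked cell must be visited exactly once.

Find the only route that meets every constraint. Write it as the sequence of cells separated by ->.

1 -> 2 -> 3 -> 4 -> 8 -> 12 -> 11 -> 7 -> 6 -> 5 -> 9 -> 10

Need to visit all 12 open cells exactly once, starting at 1 and ending at 10.
Cell 4 has only two open neighbours (8 and 3), so the path must pass straight through it: one of those is the cell it's entered from and the other is where it exits.
Route from 1: 3× right (reaching 4), 2× down (reaching 12), left to 11, up to 7, 2× left (reaching 5), down to 9, right to 10 — 11 moves in all.
Check: all 12 open cells covered.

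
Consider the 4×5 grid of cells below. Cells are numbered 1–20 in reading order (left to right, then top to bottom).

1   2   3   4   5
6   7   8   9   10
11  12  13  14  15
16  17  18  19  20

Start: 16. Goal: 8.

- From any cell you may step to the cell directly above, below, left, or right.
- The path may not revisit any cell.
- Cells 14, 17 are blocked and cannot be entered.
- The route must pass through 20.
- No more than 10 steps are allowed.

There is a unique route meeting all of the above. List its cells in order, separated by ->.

The budget equals the shortest possible length, so every move has to be on a shortest route through the required cells.
Route from 16: up 1 to 11, right 2 to 13, down 1 to 18, right 2 to 20, up 2 to 10, left 2 to 8 — 10 moves in all.
Check: all required cells visited; 10 ≤ 10 moves.

16 -> 11 -> 12 -> 13 -> 18 -> 19 -> 20 -> 15 -> 10 -> 9 -> 8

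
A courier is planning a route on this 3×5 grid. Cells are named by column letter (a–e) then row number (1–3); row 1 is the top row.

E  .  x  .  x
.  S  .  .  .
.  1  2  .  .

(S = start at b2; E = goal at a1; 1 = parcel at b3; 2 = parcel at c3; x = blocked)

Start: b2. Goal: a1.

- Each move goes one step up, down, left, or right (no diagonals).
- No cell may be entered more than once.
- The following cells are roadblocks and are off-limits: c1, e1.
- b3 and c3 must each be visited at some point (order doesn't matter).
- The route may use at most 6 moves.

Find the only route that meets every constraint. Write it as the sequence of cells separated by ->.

Any route must reach b3 and c3 and still end at a1 within 6 moves, so the order of the required stops is forced.
Route from b2: right to c2, down to c3, 2× left (reaching a3), 2× up (reaching a1) — 6 moves in all.
Check: all required cells visited; 6 ≤ 6 moves.

b2 -> c2 -> c3 -> b3 -> a3 -> a2 -> a1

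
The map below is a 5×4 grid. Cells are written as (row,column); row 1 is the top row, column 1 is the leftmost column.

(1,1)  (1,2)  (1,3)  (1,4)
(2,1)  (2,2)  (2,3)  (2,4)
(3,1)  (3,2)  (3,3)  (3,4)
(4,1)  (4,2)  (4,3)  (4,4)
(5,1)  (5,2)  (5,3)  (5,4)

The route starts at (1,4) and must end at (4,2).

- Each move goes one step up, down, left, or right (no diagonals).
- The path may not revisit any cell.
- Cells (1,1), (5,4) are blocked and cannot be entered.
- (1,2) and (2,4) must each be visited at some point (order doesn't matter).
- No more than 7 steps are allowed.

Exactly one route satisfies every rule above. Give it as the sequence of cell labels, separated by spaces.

(1,4) (2,4) (2,3) (1,3) (1,2) (2,2) (3,2) (4,2)

The 7-move cap with required stops at (1,2), (2,4) leaves no slack for detours.
Route from (1,4): down 1 to (2,4), left 1 to (2,3), up 1 to (1,3), left 1 to (1,2), down 3 to (4,2) — 7 moves in all.
Check: all required cells visited; 7 ≤ 7 moves.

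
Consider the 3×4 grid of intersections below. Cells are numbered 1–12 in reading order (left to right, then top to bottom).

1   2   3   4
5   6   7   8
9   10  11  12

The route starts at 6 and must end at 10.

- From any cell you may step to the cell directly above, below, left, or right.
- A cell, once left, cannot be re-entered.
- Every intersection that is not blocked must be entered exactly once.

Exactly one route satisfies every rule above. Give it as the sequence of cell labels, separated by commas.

Need to visit all 12 open cells exactly once, starting at 6 and ending at 10.
Cell 4 has only two open neighbours (8 and 3), so the path must pass straight through it: one of those is the cell it's entered from and the other is where it exits.
Route from 6: right to 7, down to 11, right to 12, 2× up (reaching 4), 3× left (reaching 1), 2× down (reaching 9), right to 10 — 11 moves in all.
Check: all 12 open cells covered.

6, 7, 11, 12, 8, 4, 3, 2, 1, 5, 9, 10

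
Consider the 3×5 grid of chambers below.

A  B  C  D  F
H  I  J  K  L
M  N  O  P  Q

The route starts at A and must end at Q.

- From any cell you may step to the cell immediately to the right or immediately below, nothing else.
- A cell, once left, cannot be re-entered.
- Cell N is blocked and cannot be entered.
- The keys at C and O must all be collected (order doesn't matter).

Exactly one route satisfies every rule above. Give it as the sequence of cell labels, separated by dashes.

A - B - C - J - O - P - Q

Moves only go right or down, so the column and row indices never decrease.
Route from A: right 2 to C, down 2 to O, right 2 to Q — 6 moves in all.
Check: all required cells visited.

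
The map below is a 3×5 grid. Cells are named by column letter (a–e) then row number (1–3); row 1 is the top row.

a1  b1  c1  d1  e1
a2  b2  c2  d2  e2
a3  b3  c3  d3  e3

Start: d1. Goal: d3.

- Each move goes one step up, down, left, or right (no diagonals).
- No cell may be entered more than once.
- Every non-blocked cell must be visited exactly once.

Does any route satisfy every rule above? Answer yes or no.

Colour the cells like a checkerboard: each orthogonal step flips colour, so a Hamiltonian route alternates colours. Here there are 8 cells of one colour and 7 of the other, with start on the same colour as the goal — the counts and endpoints can't be arranged into an alternating sequence of length 15, so no Hamiltonian route exists.

no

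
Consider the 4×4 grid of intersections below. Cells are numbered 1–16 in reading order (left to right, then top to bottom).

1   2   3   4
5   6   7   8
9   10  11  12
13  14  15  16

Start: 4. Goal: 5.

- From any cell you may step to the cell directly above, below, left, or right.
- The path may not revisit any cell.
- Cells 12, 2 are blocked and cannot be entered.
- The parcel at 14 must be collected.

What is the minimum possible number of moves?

Any route passes through 14 somewhere between 4 and 5. Summing Manhattan distances along the two legs (4 → 14 → 5) gives a lower bound of 5 + 3 = 8 moves.
A route of 8 moves achieves this: 4 → 8 → 7 → 11 → 15 → 14 → 10 → 6 → 5.
Since 8 matches the lower bound, it is optimal.

8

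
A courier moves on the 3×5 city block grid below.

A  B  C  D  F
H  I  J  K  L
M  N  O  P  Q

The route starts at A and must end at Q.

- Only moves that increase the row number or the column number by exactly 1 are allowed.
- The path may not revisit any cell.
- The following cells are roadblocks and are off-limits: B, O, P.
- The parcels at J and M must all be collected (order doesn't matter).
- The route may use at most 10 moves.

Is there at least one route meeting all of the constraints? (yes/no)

no

M is below but to the left of J: going J → M would need a leftward move and M → J an upward move, so no right/down-only route can visit both required cells.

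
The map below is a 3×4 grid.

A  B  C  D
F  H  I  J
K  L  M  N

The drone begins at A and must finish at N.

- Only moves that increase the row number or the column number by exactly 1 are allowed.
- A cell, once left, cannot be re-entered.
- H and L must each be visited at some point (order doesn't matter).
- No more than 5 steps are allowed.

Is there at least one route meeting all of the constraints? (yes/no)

yes

One route that works: A → F → H → L → M → N.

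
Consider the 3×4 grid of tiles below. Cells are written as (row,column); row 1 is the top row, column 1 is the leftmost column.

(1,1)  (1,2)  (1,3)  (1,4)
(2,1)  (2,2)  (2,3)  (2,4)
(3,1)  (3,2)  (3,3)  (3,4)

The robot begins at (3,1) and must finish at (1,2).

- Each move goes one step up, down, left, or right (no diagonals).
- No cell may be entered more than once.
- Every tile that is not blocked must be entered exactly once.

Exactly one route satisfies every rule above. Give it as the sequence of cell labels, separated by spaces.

(3,1) (3,2) (3,3) (3,4) (2,4) (1,4) (1,3) (2,3) (2,2) (2,1) (1,1) (1,2)

Need to visit all 12 open cells exactly once, starting at (3,1) and ending at (1,2).
Cell (1,4) has only two open neighbours ((2,4) and (1,3)), so the path must pass straight through it: one of those is the cell it's entered from and the other is where it exits.
Route from (3,1): 3× right (reaching (3,4)), 2× up (reaching (1,4)), left to (1,3), down to (2,3), 2× left (reaching (2,1)), up to (1,1), right to (1,2) — 11 moves in all.
Check: all 12 open cells covered.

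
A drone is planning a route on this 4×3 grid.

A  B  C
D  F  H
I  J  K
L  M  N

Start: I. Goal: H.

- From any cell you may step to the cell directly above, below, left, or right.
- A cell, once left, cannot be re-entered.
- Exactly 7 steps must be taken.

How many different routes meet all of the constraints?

5

Need simple routes of exactly 7 moves from I to H (Manhattan distance 3, so 2 moves are spent on a detour and 2 undoing it).
Enumerating: I D A B F J K H | I D F J M N K H | I L M J F B C H | I L M N K J F H | I J F D A B C H.
That gives 5 routes.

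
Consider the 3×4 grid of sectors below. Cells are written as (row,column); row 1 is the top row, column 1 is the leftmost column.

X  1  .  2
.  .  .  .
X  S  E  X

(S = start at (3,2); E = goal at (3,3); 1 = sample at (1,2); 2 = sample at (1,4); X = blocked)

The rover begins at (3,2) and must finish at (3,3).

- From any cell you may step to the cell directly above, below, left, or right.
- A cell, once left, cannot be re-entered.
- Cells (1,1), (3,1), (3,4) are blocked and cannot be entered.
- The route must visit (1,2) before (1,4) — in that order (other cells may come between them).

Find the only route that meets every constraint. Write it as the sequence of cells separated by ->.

(3,2) -> (2,2) -> (1,2) -> (1,3) -> (1,4) -> (2,4) -> (2,3) -> (3,3)

The waypoints must appear in the order (1,2), (1,4), with no cell reused.
Route from (3,2): up 2 to (1,2), right 2 to (1,4), down 1 to (2,4), left 1 to (2,3), down 1 to (3,3) — 7 moves in all.
Check: order respected (1 at step 2, 2 at step 4).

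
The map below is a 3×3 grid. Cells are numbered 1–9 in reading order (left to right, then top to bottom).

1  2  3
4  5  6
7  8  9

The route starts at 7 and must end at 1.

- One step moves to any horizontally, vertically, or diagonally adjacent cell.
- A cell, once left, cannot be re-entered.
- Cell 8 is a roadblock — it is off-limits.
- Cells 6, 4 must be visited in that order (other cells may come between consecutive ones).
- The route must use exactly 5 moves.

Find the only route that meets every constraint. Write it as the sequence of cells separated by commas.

The waypoints must appear in the order 6, 4, with no cell reused.
Route from 7: up-right to 5, right to 6, up-left to 2, down-left to 4, up to 1 — 5 moves in all.
Check: order respected (6 at step 2, 4 at step 4); 5 moves as required.

7, 5, 6, 2, 4, 1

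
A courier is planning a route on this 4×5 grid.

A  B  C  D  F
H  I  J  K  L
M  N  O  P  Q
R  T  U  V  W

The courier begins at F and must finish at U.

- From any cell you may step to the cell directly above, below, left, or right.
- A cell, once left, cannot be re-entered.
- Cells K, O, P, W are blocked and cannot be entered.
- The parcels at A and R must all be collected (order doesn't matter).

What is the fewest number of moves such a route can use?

Any route passes through A and R in some order between F and U. Summing Manhattan distances along each leg and taking the cheapest ordering (F → A → R → U) gives a lower bound of 4 + 3 + 2 = 9 moves.
A route of 9 moves achieves this: F → D → C → B → A → H → M → R → T → U.
Since 9 matches the lower bound, it is optimal.

9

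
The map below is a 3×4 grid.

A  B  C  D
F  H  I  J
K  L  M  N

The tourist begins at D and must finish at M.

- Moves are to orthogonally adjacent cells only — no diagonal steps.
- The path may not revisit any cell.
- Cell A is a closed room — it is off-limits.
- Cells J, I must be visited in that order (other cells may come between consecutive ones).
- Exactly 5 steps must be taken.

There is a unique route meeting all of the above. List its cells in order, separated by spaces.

The waypoints must appear in the order J, I, with no cell reused.
Route from D: down 1 to J, left 2 to H, down 1 to L, right 1 to M — 5 moves in all.
Check: order respected (J at step 1, I at step 2); 5 moves as required.

D J I H L M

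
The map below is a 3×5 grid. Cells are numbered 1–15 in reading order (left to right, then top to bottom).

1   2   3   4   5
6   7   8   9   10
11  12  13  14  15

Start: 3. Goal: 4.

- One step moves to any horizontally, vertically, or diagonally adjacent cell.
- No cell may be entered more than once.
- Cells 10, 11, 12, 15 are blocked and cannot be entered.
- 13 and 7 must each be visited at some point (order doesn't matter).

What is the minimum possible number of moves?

Any route passes through 13 and 7 in some order between 3 and 4. Summing Chebyshev distances along each leg and taking the cheapest ordering (3 → 7 → 13 → 4) gives a lower bound of 1 + 1 + 2 = 4 moves.
A route of 4 moves achieves this: 3 → 7 → 13 → 8 → 4.
Since 4 matches the lower bound, it is optimal.

4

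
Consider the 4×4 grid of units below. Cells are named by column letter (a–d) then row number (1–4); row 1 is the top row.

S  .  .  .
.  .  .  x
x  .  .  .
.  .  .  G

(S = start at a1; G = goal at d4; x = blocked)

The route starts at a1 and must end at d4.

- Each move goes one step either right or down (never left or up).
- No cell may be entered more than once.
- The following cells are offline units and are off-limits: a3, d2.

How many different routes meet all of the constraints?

12

A right/down-only route from a1 to d4 makes exactly 3 down-moves and 3 right-moves in some order.
With no other constraints that would be C(6,3) = 20 routes.
Subtract routes through each blocked cell (inclusion–exclusion for overlaps): − through d2: 4 − through a3: 4 → 12.
That gives 12 routes.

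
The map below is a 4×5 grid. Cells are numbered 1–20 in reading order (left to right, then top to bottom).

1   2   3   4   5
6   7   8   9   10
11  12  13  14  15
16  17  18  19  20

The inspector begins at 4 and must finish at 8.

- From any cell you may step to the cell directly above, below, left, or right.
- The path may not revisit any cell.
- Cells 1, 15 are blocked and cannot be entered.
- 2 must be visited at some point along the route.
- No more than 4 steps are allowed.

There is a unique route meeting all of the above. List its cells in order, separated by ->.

4 -> 3 -> 2 -> 7 -> 8

The budget equals the shortest possible length, so every move has to be on a shortest route through the required cells.
Route from 4: left 2 to 2, down 1 to 7, right 1 to 8 — 4 moves in all.
Check: all required cells visited; 4 ≤ 4 moves.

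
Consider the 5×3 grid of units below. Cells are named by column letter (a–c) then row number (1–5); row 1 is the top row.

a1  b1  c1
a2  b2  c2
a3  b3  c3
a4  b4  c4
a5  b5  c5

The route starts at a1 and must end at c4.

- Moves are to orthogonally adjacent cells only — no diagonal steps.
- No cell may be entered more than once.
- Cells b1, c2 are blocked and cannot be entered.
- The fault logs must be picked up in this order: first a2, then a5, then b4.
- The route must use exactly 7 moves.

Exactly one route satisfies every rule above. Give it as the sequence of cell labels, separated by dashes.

a1 - a2 - a3 - a4 - a5 - b5 - b4 - c4

The waypoints must appear in the order a2, a5, b4, with no cell reused.
Route from a1: 4× down (reaching a5), right to b5, up to b4, right to c4 — 7 moves in all.
Check: order respected (a2 at step 1, a5 at step 4, b4 at step 6); 7 moves as required.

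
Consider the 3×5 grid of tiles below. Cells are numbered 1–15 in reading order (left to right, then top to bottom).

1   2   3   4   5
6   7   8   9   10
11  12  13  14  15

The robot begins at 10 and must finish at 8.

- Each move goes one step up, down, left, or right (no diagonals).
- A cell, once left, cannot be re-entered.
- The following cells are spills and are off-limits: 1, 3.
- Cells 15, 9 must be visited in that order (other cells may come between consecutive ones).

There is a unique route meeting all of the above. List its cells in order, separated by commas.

10, 15, 14, 9, 8

The waypoints must appear in the order 15, 9, with no cell reused.
Route from 10: down 1 to 15, left 1 to 14, up 1 to 9, left 1 to 8 — 4 moves in all.
Check: order respected (15 at step 1, 9 at step 3).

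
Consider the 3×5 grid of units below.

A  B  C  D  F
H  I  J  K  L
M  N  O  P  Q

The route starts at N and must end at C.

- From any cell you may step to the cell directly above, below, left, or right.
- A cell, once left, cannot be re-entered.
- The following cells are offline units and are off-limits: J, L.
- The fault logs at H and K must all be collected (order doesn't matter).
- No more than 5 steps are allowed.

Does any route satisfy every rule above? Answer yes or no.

Even ignoring the no-revisit rule, getting from N to C, taking the cheapest ordering N → H → K → C needs at least 2 + 5 + 2 = 9 moves (fewest moves per leg, detouring around blocked cells), which exceeds the 5-move limit.

no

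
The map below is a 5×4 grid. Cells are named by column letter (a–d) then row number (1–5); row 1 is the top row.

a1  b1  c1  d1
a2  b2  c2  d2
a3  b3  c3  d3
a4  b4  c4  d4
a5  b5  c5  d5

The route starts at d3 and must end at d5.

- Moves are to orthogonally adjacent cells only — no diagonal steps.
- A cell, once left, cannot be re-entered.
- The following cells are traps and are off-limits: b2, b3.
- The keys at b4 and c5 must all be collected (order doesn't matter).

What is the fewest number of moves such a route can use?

Any route passes through b4 and c5 in some order between d3 and d5. Summing Manhattan distances along each leg and taking the cheapest ordering (d3 → b4 → c5 → d5) gives a lower bound of 3 + 2 + 1 = 6 moves.
A route of 6 moves achieves this: d3 → d4 → c4 → b4 → b5 → c5 → d5.
Since 6 matches the lower bound, it is optimal.

6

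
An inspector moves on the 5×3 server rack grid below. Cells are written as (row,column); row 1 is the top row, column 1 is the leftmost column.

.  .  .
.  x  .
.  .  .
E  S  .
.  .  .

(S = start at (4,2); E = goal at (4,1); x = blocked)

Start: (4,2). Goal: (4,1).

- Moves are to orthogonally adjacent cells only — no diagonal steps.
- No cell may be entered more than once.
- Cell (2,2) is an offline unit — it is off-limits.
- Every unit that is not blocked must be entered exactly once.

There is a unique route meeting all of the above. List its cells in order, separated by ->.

(4,2) -> (3,2) -> (3,1) -> (2,1) -> (1,1) -> (1,2) -> (1,3) -> (2,3) -> (3,3) -> (4,3) -> (5,3) -> (5,2) -> (5,1) -> (4,1)

Need to visit all 14 open cells exactly once, starting at (4,2) and ending at (4,1).
Cell (2,1) has only two open neighbours ((1,1) and (3,1)), so the path must pass straight through it: one of those is the cell it's entered from and the other is where it exits.
Route from (4,2): up to (3,2), left to (3,1), 2× up (reaching (1,1)), 2× right (reaching (1,3)), 4× down (reaching (5,3)), 2× left (reaching (5,1)), up to (4,1) — 13 moves in all.
Check: all 14 open cells covered.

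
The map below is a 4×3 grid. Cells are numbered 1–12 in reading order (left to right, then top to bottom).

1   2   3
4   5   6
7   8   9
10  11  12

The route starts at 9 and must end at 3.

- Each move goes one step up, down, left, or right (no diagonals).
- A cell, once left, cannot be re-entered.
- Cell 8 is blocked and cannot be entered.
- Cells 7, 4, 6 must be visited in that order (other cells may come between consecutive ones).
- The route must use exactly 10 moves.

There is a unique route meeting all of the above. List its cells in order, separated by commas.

9, 12, 11, 10, 7, 4, 1, 2, 5, 6, 3

The waypoints must appear in the order 7, 4, 6, with no cell reused.
Route from 9: down to 12, 2× left (reaching 10), 3× up (reaching 1), right to 2, down to 5, right to 6, up to 3 — 10 moves in all.
Check: order respected (7 at step 4, 4 at step 5, 6 at step 9); 10 moves as required.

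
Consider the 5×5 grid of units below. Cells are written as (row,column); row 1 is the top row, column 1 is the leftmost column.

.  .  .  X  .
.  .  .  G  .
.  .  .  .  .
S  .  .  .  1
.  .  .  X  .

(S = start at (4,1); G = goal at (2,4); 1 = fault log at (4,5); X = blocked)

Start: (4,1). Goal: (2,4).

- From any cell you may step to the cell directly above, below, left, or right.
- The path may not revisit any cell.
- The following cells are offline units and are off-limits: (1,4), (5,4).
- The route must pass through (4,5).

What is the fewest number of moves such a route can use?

Any route passes through (4,5) somewhere between (4,1) and (2,4). Summing Manhattan distances along the two legs ((4,1) → (4,5) → (2,4)) gives a lower bound of 4 + 3 = 7 moves.
A route of 7 moves achieves this: (4,1) → (4,2) → (4,3) → (4,4) → (4,5) → (3,5) → (2,5) → (2,4).
Since 7 matches the lower bound, it is optimal.

7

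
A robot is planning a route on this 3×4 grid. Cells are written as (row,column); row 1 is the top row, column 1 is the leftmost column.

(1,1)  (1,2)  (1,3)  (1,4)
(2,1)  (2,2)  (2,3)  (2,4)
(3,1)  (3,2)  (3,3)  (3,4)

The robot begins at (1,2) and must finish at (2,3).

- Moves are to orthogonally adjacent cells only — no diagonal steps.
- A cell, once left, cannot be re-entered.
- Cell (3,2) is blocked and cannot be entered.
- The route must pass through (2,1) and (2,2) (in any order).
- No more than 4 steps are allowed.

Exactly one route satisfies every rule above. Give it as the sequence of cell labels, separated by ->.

The budget equals the shortest possible length, so every move has to be on a shortest route through the required cells.
Route from (1,2): left 1 to (1,1), down 1 to (2,1), right 2 to (2,3) — 4 moves in all.
Check: all required cells visited; 4 ≤ 4 moves.

(1,2) -> (1,1) -> (2,1) -> (2,2) -> (2,3)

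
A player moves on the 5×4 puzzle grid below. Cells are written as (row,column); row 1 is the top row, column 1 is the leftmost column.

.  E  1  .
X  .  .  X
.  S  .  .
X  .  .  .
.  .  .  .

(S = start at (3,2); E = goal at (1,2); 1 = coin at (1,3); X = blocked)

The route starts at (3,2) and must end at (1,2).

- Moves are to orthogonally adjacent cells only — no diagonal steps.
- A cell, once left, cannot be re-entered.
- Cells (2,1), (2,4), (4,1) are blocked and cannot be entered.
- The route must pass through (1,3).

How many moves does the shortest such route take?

4

Any route passes through (1,3) somewhere between (3,2) and (1,2). Summing Manhattan distances along the two legs ((3,2) → (1,3) → (1,2)) gives a lower bound of 3 + 1 = 4 moves.
A route of 4 moves achieves this: (3,2) → (2,2) → (2,3) → (1,3) → (1,2).
Since 4 matches the lower bound, it is optimal.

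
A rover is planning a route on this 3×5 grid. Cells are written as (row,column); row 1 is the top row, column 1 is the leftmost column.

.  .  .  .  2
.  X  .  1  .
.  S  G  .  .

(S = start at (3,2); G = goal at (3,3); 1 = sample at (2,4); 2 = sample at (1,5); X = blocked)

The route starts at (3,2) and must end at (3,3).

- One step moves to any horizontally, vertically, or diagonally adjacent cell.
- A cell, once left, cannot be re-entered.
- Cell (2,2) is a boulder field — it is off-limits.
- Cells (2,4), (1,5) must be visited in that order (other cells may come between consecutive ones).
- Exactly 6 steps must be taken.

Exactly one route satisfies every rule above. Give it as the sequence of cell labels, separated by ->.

(3,2) -> (2,3) -> (2,4) -> (1,5) -> (2,5) -> (3,4) -> (3,3)

The waypoints must appear in the order (2,4), (1,5), with no cell reused.
Route from (3,2): up-right 1 to (2,3), right 1 to (2,4), up-right 1 to (1,5), down 1 to (2,5), down-left 1 to (3,4), left 1 to (3,3) — 6 moves in all.
Check: order respected (1 at step 2, 2 at step 3); 6 moves as required.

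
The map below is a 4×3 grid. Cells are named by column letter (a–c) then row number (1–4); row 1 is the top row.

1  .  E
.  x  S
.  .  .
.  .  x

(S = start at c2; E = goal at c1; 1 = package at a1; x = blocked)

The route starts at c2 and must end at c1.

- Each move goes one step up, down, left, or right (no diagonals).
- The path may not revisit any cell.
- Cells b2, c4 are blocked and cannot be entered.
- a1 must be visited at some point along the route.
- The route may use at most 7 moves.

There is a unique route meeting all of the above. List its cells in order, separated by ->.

c2 -> c3 -> b3 -> a3 -> a2 -> a1 -> b1 -> c1

The 7-move cap with required stops at a1 leaves no slack for detours.
Route from c2: down to c3, 2× left (reaching a3), 2× up (reaching a1), 2× right (reaching c1) — 7 moves in all.
Check: all required cells visited; 7 ≤ 7 moves.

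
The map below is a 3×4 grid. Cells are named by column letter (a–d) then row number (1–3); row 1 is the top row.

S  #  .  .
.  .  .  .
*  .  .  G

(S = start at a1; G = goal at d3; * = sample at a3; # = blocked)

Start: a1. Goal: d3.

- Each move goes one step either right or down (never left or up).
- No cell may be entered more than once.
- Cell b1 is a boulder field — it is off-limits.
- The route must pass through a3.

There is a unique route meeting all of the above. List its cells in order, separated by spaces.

Moves only go right or down, so the column and row indices never decrease.
Route from a1: down 2 to a3, right 3 to d3 — 5 moves in all.
Check: all required cells visited.

a1 a2 a3 b3 c3 d3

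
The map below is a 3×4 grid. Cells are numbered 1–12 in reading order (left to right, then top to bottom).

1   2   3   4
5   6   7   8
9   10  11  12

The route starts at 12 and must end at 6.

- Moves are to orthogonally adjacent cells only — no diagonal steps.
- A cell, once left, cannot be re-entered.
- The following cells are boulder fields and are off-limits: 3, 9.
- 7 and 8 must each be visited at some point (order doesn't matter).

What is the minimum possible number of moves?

Any route passes through 7 and 8 in some order between 12 and 6. Summing Manhattan distances along each leg and taking the cheapest ordering (12 → 8 → 7 → 6) gives a lower bound of 1 + 1 + 1 = 3 moves.
A route of 3 moves achieves this: 12 → 8 → 7 → 6.
Since 3 matches the lower bound, it is optimal.

3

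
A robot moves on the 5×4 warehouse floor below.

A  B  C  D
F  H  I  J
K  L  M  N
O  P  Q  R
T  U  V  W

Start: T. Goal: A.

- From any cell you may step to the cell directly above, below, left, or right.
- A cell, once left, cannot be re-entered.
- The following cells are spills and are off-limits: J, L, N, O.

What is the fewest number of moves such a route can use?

The Manhattan distance from T to A is |5−1| + |1−1| = 4, so at least 4 moves are needed.
That bound ignores the blocked cells. Measuring each leg by the fewest moves that actually steer around them (T→A: 8) raises the lower bound to 8.
A route of 8 moves exists: T → U → P → Q → M → I → C → B → A.
Since 8 matches that lower bound, it is optimal.

8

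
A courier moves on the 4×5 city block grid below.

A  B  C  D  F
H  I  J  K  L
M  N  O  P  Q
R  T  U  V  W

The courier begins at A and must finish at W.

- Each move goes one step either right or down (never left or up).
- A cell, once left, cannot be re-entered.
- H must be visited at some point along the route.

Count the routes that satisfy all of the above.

A right/down-only route from A to W makes exactly 3 down-moves and 4 right-moves in some order.
With no other constraints that would be C(7,3) = 35 routes.
Split at H and multiply the segment counts: A→H: 1; H→W: 15; product = 15.
That gives 15 routes.

15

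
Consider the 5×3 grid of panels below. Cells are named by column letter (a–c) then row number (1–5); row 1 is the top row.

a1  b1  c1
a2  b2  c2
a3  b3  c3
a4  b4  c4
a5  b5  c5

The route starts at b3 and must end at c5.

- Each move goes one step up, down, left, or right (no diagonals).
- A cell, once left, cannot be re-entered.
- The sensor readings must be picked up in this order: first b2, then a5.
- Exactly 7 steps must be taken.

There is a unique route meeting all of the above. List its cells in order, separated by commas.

b3, b2, a2, a3, a4, a5, b5, c5

The waypoints must appear in the order b2, a5, with no cell reused.
Route from b3: up 1 to b2, left 1 to a2, down 3 to a5, right 2 to c5 — 7 moves in all.
Check: order respected (b2 at step 1, a5 at step 5); 7 moves as required.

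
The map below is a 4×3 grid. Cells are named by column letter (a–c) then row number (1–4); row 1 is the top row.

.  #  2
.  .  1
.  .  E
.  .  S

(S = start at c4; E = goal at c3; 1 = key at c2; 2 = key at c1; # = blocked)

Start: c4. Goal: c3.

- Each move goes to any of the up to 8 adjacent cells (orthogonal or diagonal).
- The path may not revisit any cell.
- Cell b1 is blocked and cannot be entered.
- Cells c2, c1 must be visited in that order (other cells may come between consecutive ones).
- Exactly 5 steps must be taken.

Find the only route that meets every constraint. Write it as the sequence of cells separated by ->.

The waypoints must appear in the order c2, c1, with no cell reused.
Route from c4: up-left to b3, up-right to c2, up to c1, down-left to b2, down-right to c3 — 5 moves in all.
Check: order respected (1 at step 2, 2 at step 3); 5 moves as required.

c4 -> b3 -> c2 -> c1 -> b2 -> c3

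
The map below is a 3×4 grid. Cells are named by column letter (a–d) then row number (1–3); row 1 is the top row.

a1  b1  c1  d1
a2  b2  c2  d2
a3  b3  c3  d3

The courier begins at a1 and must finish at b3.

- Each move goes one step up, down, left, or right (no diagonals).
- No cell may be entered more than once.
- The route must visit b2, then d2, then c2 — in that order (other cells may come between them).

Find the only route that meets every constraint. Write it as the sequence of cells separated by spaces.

The waypoints must appear in the order b2, d2, c2, with no cell reused.
Route from a1: down to a2, right to b2, up to b1, 2× right (reaching d1), down to d2, left to c2, down to c3, left to b3 — 9 moves in all.
Check: order respected (b2 at step 2, d2 at step 6, c2 at step 7).

a1 a2 b2 b1 c1 d1 d2 c2 c3 b3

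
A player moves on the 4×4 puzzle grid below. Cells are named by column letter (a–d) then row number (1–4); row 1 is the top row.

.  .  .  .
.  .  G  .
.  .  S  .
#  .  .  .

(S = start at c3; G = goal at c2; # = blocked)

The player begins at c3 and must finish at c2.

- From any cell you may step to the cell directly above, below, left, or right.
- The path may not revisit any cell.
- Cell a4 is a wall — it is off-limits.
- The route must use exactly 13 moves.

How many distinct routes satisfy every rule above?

5

Need simple routes of exactly 13 moves from c3 to c2 (Manhattan distance 1, so 6 moves are spent on a detour and 6 undoing it).
Enumerating: c3 c4 d4 d3 d2 d1 c1 b1 a1 a2 a3 b3 b2 c2 | c3 b3 b4 c4 d4 d3 d2 d1 c1 b1 a1 a2 b2 c2 | c3 d3 d4 c4 b4 b3 b2 a2 a1 b1 c1 d1 d2 c2 | c3 d3 d4 c4 b4 b3 a3 a2 a1 b1 c1 d1 d2 c2 | c3 d3 d4 c4 b4 b3 a3 a2 b2 b1 c1 d1 d2 c2.
That gives 5 routes.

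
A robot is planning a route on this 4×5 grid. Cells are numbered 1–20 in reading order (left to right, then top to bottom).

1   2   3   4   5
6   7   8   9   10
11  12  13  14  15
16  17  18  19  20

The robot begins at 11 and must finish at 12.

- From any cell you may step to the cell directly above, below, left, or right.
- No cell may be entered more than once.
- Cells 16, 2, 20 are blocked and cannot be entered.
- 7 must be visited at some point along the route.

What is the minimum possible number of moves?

3

Any route passes through 7 somewhere between 11 and 12. Summing Manhattan distances along the two legs (11 → 7 → 12) gives a lower bound of 2 + 1 = 3 moves.
A route of 3 moves achieves this: 11 → 6 → 7 → 12.
Since 3 matches the lower bound, it is optimal.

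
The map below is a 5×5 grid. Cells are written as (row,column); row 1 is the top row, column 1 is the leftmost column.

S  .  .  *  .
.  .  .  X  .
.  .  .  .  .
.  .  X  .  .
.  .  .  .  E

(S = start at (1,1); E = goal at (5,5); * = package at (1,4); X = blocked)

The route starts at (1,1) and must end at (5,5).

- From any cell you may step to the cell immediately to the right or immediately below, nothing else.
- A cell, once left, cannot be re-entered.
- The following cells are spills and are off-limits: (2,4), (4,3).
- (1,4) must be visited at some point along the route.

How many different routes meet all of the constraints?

A right/down-only route from (1,1) to (5,5) makes exactly 4 down-moves and 4 right-moves in some order.
With no other constraints that would be C(8,4) = 70 routes.
Split at (1,4) and multiply the segment counts (each segment already excludes blocked cells): (1,1)→(1,4): 1; (1,4)→(5,5): 1; product = 1.
That gives 1 route.

1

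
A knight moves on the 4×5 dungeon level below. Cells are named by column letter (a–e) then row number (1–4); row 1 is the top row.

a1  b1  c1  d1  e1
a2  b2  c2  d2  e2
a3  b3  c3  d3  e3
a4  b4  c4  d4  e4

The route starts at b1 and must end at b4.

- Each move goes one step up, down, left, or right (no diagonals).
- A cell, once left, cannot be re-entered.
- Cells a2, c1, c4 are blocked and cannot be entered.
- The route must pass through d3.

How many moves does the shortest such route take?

Any route passes through d3 somewhere between b1 and b4. Summing Manhattan distances along the two legs (b1 → d3 → b4) gives a lower bound of 4 + 3 = 7 moves.
A route of 7 moves achieves this: b1 → b2 → c2 → d2 → d3 → c3 → b3 → b4.
Since 7 matches the lower bound, it is optimal.

7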